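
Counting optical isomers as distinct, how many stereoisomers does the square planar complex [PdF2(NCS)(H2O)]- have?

2

A square has two trans pairs of vertices; adjacent vertices are cis.
Working through the distinct placements yields 2 geometric isomers: F cis; F trans.
Each arrangement has an internal mirror plane or centre of symmetry, so none is chiral.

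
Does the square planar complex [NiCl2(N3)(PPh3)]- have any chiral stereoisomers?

no

Systematic placement gives 2 geometric isomers: Cl cis; Cl trans.
Each arrangement has an internal mirror plane or centre of symmetry, so none is chiral.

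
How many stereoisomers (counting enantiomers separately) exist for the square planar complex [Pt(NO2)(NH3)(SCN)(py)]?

3

In a square planar complex each vertex has one trans partner and two cis neighbours.
There are 3 geometric isomers: (NH3/SCN trans, NO2/py trans); (NH3/py trans, NO2/SCN trans); (NH3/NO2 trans, SCN/py trans).
Each arrangement has an internal mirror plane or centre of symmetry, so none is chiral.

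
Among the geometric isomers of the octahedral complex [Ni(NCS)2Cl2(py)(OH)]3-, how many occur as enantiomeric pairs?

An octahedron has six vertices in three trans pairs; every non-trans pair is cis.
Systematic placement gives 6 geometric isomers: NCS trans, Cl trans; NCS cis, Cl trans; NCS cis, Cl cis (3 arrangements, 2 chiral); NCS trans, Cl cis.
Of these, 2 lack any improper symmetry element and so occur as enantiomeric pairs, giving 6 + 2 = 8 stereoisomers in total.

2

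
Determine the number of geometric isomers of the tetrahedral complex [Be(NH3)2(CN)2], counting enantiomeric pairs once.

In a tetrahedral complex all four positions are equivalent and every pair of ligands is adjacent — there is no cis/trans distinction.
Only one geometric arrangement is possible.

1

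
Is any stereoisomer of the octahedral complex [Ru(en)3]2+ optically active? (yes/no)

The six octahedral sites form three mutually perpendicular trans pairs.
Each en is bidentate and must span two cis positions.
Only one geometric arrangement is possible; it has no improper symmetry element, so it exists as a pair of enantiomers (2 stereoisomers).

yes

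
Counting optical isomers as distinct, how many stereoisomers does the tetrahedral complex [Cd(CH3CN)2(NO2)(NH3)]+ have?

1

In a tetrahedral complex all four positions are equivalent and every pair of ligands is adjacent — there is no cis/trans distinction.
Only one geometric arrangement is possible.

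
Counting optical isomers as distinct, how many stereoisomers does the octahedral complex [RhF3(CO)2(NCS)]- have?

3

In an octahedral complex each vertex has one trans partner and four cis neighbours.
Systematic placement gives 3 geometric isomers: F mer, CO trans; F fac, CO cis; F mer, CO cis.
Each arrangement has an internal mirror plane or centre of symmetry, so none is chiral.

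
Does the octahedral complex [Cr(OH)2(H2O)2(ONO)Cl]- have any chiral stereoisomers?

yes

In an octahedral complex each vertex has one trans partner and four cis neighbours.
Systematic placement gives 6 geometric isomers: OH cis, H2O cis (3 arrangements, 2 chiral); OH trans, H2O cis; OH cis, H2O trans; OH trans, H2O trans.
Of these, 2 lack any improper symmetry element and so occur as enantiomeric pairs, giving 6 + 2 = 8 stereoisomers in total.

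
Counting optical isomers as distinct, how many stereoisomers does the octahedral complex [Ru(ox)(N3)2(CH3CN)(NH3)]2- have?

6

The six octahedral sites form three mutually perpendicular trans pairs.
Each ox is bidentate and must span two cis positions.
Systematic placement gives 4 geometric isomers: N3 cis (3 arrangements, 2 chiral); N3 trans.
Of these, 2 lack any improper symmetry element and so occur as enantiomeric pairs, giving 4 + 2 = 6 stereoisomers in total.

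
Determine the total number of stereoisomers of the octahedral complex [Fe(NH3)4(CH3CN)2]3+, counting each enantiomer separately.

There are 2 geometric isomers: CH3CN trans; CH3CN cis.
Each arrangement has an internal mirror plane or centre of symmetry, so none is chiral.

2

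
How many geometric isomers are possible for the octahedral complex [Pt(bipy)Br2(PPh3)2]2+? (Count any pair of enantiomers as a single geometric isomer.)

In an octahedral complex each vertex has one trans partner and four cis neighbours.
Each bipy is bidentate and must span two cis positions.
The distinct arrangements are (3 in all): Br trans, PPh3 cis; Br cis, PPh3 cis (chiral); Br cis, PPh3 trans.

3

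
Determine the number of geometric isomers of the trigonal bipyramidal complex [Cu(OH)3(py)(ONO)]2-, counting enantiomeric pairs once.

The distinct arrangements are (4 in all): py equatorial, ONO equatorial; py equatorial, ONO axial; py axial, ONO equatorial; py axial, ONO axial.

4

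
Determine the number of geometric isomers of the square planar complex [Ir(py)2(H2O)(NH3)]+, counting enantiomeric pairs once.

In a square planar complex each vertex has one trans partner and two cis neighbours.
There are 2 geometric isomers: py cis; py trans.

2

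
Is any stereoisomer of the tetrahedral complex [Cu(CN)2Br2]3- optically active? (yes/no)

In a tetrahedral complex all four positions are equivalent and every pair of ligands is adjacent — there is no cis/trans distinction.
Only one geometric arrangement is possible.

no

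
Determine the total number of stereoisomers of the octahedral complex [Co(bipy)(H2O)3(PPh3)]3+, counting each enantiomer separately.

In an octahedral complex each vertex has one trans partner and four cis neighbours.
Each bipy is bidentate and must span two cis positions.
Systematic placement gives 2 geometric isomers: H2O mer; H2O fac.
Each arrangement has an internal mirror plane or centre of symmetry, so none is chiral.

2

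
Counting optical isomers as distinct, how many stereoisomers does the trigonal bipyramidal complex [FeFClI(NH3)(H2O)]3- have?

20

In a trigonal bipyramid the two axial positions differ from the three equatorial ones.
Systematic enumeration (placing each ligand type in turn and discarding arrangements equivalent by rotation or reflection) gives 10 geometric isomers.
Of these, 10 lack any improper symmetry element and so occur as enantiomeric pairs, giving 10 + 10 = 20 stereoisomers in total.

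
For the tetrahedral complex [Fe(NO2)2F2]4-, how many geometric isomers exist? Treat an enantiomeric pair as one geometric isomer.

In a tetrahedral complex all four positions are equivalent and every pair of ligands is adjacent — there is no cis/trans distinction.
Only one geometric arrangement is possible.

1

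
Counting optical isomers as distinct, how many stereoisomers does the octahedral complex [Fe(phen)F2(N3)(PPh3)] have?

6

Each phen is bidentate and must span two cis positions.
The distinct arrangements are (4 in all): F trans; F cis (3 arrangements, 2 chiral).
Of these, 2 lack any improper symmetry element and so occur as enantiomeric pairs, giving 4 + 2 = 6 stereoisomers in total.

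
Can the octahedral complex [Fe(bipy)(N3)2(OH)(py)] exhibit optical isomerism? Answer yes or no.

yes

The six octahedral sites form three mutually perpendicular trans pairs.
Each bipy is bidentate and must span two cis positions.
The distinct arrangements are (4 in all): N3 trans; N3 cis (3 arrangements, 2 chiral).
Of these, 2 lack any improper symmetry element and so occur as enantiomeric pairs, giving 4 + 2 = 6 stereoisomers in total.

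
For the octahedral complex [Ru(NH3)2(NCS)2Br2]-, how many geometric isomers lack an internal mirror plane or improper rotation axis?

The six octahedral sites form three mutually perpendicular trans pairs.
The distinct arrangements are (5 in all): NH3 trans, NCS trans, Br trans; NH3 cis, NCS cis, Br trans; NH3 trans, NCS cis, Br cis; NH3 cis, NCS cis, Br cis (chiral); NH3 cis, NCS trans, Br cis.
One of these lacks any improper symmetry element and so occurs as an enantiomeric pair, giving 5 + 1 = 6 stereoisomers in total.

1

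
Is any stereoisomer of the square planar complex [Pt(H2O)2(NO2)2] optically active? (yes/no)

no

In a square planar complex each vertex has one trans partner and two cis neighbours.
Systematic placement gives 2 geometric isomers: H2O cis; H2O trans.
Each arrangement has an internal mirror plane or centre of symmetry, so none is chiral.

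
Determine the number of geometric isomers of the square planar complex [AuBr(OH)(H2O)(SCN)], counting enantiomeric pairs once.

Working through the distinct placements yields 3 geometric isomers: (Br/OH trans, H2O/SCN trans); (Br/SCN trans, H2O/OH trans); (Br/H2O trans, OH/SCN trans).

3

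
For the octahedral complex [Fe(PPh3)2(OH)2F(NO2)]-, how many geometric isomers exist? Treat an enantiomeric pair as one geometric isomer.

6

An octahedron has six vertices in three trans pairs; every non-trans pair is cis.
Working through the distinct placements yields 6 geometric isomers: PPh3 trans, OH trans; PPh3 cis, OH cis (3 arrangements, 2 chiral); PPh3 trans, OH cis; PPh3 cis, OH trans.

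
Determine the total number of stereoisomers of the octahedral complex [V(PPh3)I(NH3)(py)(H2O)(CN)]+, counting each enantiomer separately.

Placing the ligands in turn and identifying arrangements related by rotation or reflection leaves 15 distinct geometric isomers.
Of these, 15 lack any improper symmetry element and so occur as enantiomeric pairs, giving 15 + 15 = 30 stereoisomers in total.

30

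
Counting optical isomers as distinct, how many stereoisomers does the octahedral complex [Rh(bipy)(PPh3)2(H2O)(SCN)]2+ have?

6

An octahedron has six vertices in three trans pairs; every non-trans pair is cis.
Each bipy is bidentate and must span two cis positions.
There are 4 geometric isomers: PPh3 cis (3 arrangements, 2 chiral); PPh3 trans.
Of these, 2 lack any improper symmetry element and so occur as enantiomeric pairs, giving 4 + 2 = 6 stereoisomers in total.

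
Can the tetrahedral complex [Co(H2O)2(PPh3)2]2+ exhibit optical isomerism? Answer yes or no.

In a tetrahedral complex all four positions are equivalent and every pair of ligands is adjacent — there is no cis/trans distinction.
Only one geometric arrangement is possible.

no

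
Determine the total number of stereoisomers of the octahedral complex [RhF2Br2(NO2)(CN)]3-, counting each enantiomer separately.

An octahedron has six vertices in three trans pairs; every non-trans pair is cis.
There are 6 geometric isomers: F cis, Br trans; F trans, Br trans; F cis, Br cis (3 arrangements, 2 chiral); F trans, Br cis.
Of these, 2 lack any improper symmetry element and so occur as enantiomeric pairs, giving 6 + 2 = 8 stereoisomers in total.

8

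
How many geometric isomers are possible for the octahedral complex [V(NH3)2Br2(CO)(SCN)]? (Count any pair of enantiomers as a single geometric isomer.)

6

An octahedron has six vertices in three trans pairs; every non-trans pair is cis.
There are 6 geometric isomers: NH3 cis, Br trans; NH3 trans, Br trans; NH3 cis, Br cis (3 arrangements, 2 chiral); NH3 trans, Br cis.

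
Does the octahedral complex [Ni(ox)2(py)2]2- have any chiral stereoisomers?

An octahedron has six vertices in three trans pairs; every non-trans pair is cis.
Each ox is bidentate and must span two cis positions.
The distinct arrangements are (2 in all): py trans; py cis (chiral).
One of these lacks any improper symmetry element and so occurs as an enantiomeric pair, giving 2 + 1 = 3 stereoisomers in total.

yes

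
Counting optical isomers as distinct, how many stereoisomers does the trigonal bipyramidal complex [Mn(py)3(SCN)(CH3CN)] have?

4

In a trigonal bipyramid the two axial positions differ from the three equatorial ones.
Working through the distinct placements yields 4 geometric isomers: SCN axial, CH3CN axial; SCN equatorial, CH3CN axial; SCN axial, CH3CN equatorial; SCN equatorial, CH3CN equatorial.
Each arrangement has an internal mirror plane or centre of symmetry, so none is chiral.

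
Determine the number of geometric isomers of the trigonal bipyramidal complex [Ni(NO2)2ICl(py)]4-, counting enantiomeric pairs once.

A trigonal bipyramid has two axial and three equatorial sites, which are chemically inequivalent.
Placing the ligands in turn and identifying arrangements related by rotation or reflection leaves 7 distinct geometric isomers.

7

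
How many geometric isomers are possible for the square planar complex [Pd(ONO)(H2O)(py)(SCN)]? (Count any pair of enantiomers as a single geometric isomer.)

3

A square has two trans pairs of vertices; adjacent vertices are cis.
There are 3 geometric isomers: (H2O/SCN trans, ONO/py trans); (H2O/py trans, ONO/SCN trans); (H2O/ONO trans, SCN/py trans).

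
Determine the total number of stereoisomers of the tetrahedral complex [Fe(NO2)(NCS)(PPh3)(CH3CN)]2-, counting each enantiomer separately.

2

In a tetrahedral complex all four positions are equivalent and every pair of ligands is adjacent — there is no cis/trans distinction.
Only one geometric arrangement is possible; it has no improper symmetry element, so it exists as a pair of enantiomers (2 stereoisomers).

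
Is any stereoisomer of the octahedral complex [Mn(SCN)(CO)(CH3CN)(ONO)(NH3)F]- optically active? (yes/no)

In an octahedral complex each vertex has one trans partner and four cis neighbours.
Placing the ligands in turn and identifying arrangements related by rotation or reflection leaves 15 distinct geometric isomers.
Of these, 15 lack any improper symmetry element and so occur as enantiomeric pairs, giving 15 + 15 = 30 stereoisomers in total.

yes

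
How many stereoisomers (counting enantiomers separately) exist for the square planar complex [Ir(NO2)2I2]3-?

2

In a square planar complex each vertex has one trans partner and two cis neighbours.
Working through the distinct placements yields 2 geometric isomers: NO2 cis; NO2 trans.
Each arrangement has an internal mirror plane or centre of symmetry, so none is chiral.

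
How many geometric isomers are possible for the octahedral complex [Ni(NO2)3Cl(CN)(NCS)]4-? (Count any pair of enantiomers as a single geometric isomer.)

An octahedron has six vertices in three trans pairs; every non-trans pair is cis.
Systematic placement gives 4 geometric isomers: NO2 mer (3 arrangements); NO2 fac (chiral).

4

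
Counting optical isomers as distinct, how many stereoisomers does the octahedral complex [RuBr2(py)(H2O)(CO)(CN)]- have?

In an octahedral complex each vertex has one trans partner and four cis neighbours.
Placing the ligands in turn and identifying arrangements related by rotation or reflection leaves 9 distinct geometric isomers.
Of these, 6 lack any improper symmetry element and so occur as enantiomeric pairs, giving 9 + 6 = 15 stereoisomers in total.

15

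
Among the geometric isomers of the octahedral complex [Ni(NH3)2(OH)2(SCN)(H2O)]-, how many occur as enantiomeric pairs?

2

The six octahedral sites form three mutually perpendicular trans pairs.
The distinct arrangements are (6 in all): NH3 cis, OH cis (3 arrangements, 2 chiral); NH3 cis, OH trans; NH3 trans, OH cis; NH3 trans, OH trans.
Of these, 2 lack any improper symmetry element and so occur as enantiomeric pairs, giving 6 + 2 = 8 stereoisomers in total.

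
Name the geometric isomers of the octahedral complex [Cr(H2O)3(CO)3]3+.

fac and mer

Systematic placement gives 2 geometric isomers: H2O mer; H2O fac.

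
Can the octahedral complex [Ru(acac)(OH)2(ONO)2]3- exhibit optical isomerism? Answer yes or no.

yes

An octahedron has six vertices in three trans pairs; every non-trans pair is cis.
Each acac is bidentate and must span two cis positions.
Working through the distinct placements yields 3 geometric isomers: OH trans, ONO cis; OH cis, ONO cis (chiral); OH cis, ONO trans.
One of these lacks any improper symmetry element and so occurs as an enantiomeric pair, giving 3 + 1 = 4 stereoisomers in total.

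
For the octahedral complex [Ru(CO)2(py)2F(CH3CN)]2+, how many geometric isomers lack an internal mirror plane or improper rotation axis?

2

In an octahedral complex each vertex has one trans partner and four cis neighbours.
Working through the distinct placements yields 6 geometric isomers: CO cis, py trans; CO cis, py cis (3 arrangements, 2 chiral); CO trans, py trans; CO trans, py cis.
Of these, 2 lack any improper symmetry element and so occur as enantiomeric pairs, giving 6 + 2 = 8 stereoisomers in total.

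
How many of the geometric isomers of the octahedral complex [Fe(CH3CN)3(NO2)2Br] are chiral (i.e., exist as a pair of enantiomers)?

0

The distinct arrangements are (3 in all): CH3CN mer, NO2 trans; CH3CN fac, NO2 cis; CH3CN mer, NO2 cis.
Each arrangement has an internal mirror plane or centre of symmetry, so none is chiral.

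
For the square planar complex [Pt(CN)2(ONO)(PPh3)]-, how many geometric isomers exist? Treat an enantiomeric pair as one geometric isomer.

In a square planar complex each vertex has one trans partner and two cis neighbours.
Systematic placement gives 2 geometric isomers: CN cis; CN trans.

2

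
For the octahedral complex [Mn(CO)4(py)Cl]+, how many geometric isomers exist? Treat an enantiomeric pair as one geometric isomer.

An octahedron has six vertices in three trans pairs; every non-trans pair is cis.
Working through the distinct placements yields 2 geometric isomers: py and Cl mutually trans; py and Cl mutually cis.

2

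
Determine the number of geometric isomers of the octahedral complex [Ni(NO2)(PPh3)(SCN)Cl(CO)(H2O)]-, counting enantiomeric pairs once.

15

An octahedron has six vertices in three trans pairs; every non-trans pair is cis.
Systematic enumeration (placing each ligand type in turn and discarding arrangements equivalent by rotation or reflection) gives 15 geometric isomers.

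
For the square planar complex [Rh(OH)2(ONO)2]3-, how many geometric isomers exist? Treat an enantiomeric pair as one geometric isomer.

2

The distinct arrangements are (2 in all): OH cis; OH trans.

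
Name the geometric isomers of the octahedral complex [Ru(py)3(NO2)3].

There are 2 geometric isomers: py mer; py fac.

fac and mer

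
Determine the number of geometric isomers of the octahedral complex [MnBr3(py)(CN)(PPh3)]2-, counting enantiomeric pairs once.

An octahedron has six vertices in three trans pairs; every non-trans pair is cis.
Working through the distinct placements yields 4 geometric isomers: Br mer (3 arrangements); Br fac (chiral).

4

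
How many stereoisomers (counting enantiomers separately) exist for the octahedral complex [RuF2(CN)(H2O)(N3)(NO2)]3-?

15

The six octahedral sites form three mutually perpendicular trans pairs.
Exhaustive case analysis gives 9 geometric isomers.
Of these, 6 lack any improper symmetry element and so occur as enantiomeric pairs, giving 9 + 6 = 15 stereoisomers in total.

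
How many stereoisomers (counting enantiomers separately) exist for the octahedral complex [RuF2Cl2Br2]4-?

6

The six octahedral sites form three mutually perpendicular trans pairs.
Systematic placement gives 5 geometric isomers: F trans, Cl trans, Br trans; F cis, Cl cis, Br trans; F trans, Cl cis, Br cis; F cis, Cl cis, Br cis (chiral); F cis, Cl trans, Br cis.
One of these lacks any improper symmetry element and so occurs as an enantiomeric pair, giving 5 + 1 = 6 stereoisomers in total.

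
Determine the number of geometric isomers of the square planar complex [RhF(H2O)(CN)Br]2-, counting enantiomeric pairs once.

3

In a square planar complex each vertex has one trans partner and two cis neighbours.
The distinct arrangements are (3 in all): (Br/F trans, CN/H2O trans); (Br/H2O trans, CN/F trans); (Br/CN trans, F/H2O trans).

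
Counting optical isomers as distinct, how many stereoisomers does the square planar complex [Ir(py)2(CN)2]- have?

In a square planar complex each vertex has one trans partner and two cis neighbours.
There are 2 geometric isomers: py cis; py trans.
Each arrangement has an internal mirror plane or centre of symmetry, so none is chiral.

2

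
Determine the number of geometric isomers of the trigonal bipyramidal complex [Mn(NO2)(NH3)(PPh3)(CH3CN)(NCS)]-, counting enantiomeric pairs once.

In a trigonal bipyramid the two axial positions differ from the three equatorial ones.
Exhaustive case analysis gives 10 geometric isomers.

10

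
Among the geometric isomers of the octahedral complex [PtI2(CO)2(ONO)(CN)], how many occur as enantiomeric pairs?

2

An octahedron has six vertices in three trans pairs; every non-trans pair is cis.
Systematic placement gives 6 geometric isomers: I cis, CO cis (3 arrangements, 2 chiral); I trans, CO cis; I cis, CO trans; I trans, CO trans.
Of these, 2 lack any improper symmetry element and so occur as enantiomeric pairs, giving 6 + 2 = 8 stereoisomers in total.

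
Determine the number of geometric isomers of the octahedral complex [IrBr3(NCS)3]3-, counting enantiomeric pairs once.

In an octahedral complex each vertex has one trans partner and four cis neighbours.
There are 2 geometric isomers: Br mer; Br fac.

2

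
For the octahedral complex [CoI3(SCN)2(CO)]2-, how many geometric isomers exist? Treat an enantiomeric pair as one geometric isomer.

The six octahedral sites form three mutually perpendicular trans pairs.
There are 3 geometric isomers: I mer, SCN trans; I fac, SCN cis; I mer, SCN cis.

3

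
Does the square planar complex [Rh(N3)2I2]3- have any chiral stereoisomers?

no

A square has two trans pairs of vertices; adjacent vertices are cis.
Working through the distinct placements yields 2 geometric isomers: N3 cis; N3 trans.
Each arrangement has an internal mirror plane or centre of symmetry, so none is chiral.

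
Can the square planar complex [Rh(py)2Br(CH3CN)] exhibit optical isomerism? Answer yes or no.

In a square planar complex each vertex has one trans partner and two cis neighbours.
Working through the distinct placements yields 2 geometric isomers: py cis; py trans.
Each arrangement has an internal mirror plane or centre of symmetry, so none is chiral.

no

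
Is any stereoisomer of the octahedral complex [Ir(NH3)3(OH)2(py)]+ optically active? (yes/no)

no

The six octahedral sites form three mutually perpendicular trans pairs.
The distinct arrangements are (3 in all): NH3 mer, OH cis; NH3 mer, OH trans; NH3 fac, OH cis.
Each arrangement has an internal mirror plane or centre of symmetry, so none is chiral.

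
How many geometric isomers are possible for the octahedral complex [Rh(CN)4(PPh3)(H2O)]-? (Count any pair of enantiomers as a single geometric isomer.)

The six octahedral sites form three mutually perpendicular trans pairs.
There are 2 geometric isomers: PPh3 and H2O mutually trans; PPh3 and H2O mutually cis.

2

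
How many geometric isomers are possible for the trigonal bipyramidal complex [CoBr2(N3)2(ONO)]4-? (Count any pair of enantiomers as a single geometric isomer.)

Exhaustive case analysis gives 5 geometric isomers.

5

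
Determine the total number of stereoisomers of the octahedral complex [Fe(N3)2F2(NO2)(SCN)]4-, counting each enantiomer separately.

The six octahedral sites form three mutually perpendicular trans pairs.
There are 6 geometric isomers: N3 trans, F trans; N3 cis, F trans; N3 cis, F cis (3 arrangements, 2 chiral); N3 trans, F cis.
Of these, 2 lack any improper symmetry element and so occur as enantiomeric pairs, giving 6 + 2 = 8 stereoisomers in total.

8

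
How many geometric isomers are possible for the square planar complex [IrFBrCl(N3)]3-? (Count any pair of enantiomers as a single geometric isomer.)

In a square planar complex each vertex has one trans partner and two cis neighbours.
Systematic placement gives 3 geometric isomers: (Br/F trans, Cl/N3 trans); (Br/N3 trans, Cl/F trans); (Br/Cl trans, F/N3 trans).

3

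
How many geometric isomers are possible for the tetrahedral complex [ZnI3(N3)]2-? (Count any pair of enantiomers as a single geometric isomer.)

In a tetrahedral complex all four positions are equivalent and every pair of ligands is adjacent — there is no cis/trans distinction.
Only one geometric arrangement is possible.

1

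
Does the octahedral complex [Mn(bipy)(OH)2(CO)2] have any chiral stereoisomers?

yes

Each bipy is bidentate and must span two cis positions.
Systematic placement gives 3 geometric isomers: OH cis, CO trans; OH cis, CO cis (chiral); OH trans, CO cis.
One of these lacks any improper symmetry element and so occurs as an enantiomeric pair, giving 3 + 1 = 4 stereoisomers in total.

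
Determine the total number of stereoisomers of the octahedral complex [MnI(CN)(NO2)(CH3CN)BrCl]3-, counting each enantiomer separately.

Systematic enumeration (placing each ligand type in turn and discarding arrangements equivalent by rotation or reflection) gives 15 geometric isomers.
Of these, 15 lack any improper symmetry element and so occur as enantiomeric pairs, giving 15 + 15 = 30 stereoisomers in total.

30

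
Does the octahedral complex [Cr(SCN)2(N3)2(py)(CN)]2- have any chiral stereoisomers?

yes

An octahedron has six vertices in three trans pairs; every non-trans pair is cis.
There are 6 geometric isomers: SCN cis, N3 cis (3 arrangements, 2 chiral); SCN trans, N3 cis; SCN cis, N3 trans; SCN trans, N3 trans.
Of these, 2 lack any improper symmetry element and so occur as enantiomeric pairs, giving 6 + 2 = 8 stereoisomers in total.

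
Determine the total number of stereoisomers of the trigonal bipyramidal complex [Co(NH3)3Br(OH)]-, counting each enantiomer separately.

4

The distinct arrangements are (4 in all): Br axial, OH equatorial; Br axial, OH axial; Br equatorial, OH equatorial; Br equatorial, OH axial.
Each arrangement has an internal mirror plane or centre of symmetry, so none is chiral.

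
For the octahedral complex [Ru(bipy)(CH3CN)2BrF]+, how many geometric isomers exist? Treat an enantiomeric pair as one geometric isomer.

4

In an octahedral complex each vertex has one trans partner and four cis neighbours.
Each bipy is bidentate and must span two cis positions.
Systematic placement gives 4 geometric isomers: CH3CN cis (3 arrangements, 2 chiral); CH3CN trans.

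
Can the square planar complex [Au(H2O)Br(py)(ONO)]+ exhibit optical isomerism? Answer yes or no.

no

In a square planar complex each vertex has one trans partner and two cis neighbours.
The distinct arrangements are (3 in all): (Br/ONO trans, H2O/py trans); (Br/py trans, H2O/ONO trans); (Br/H2O trans, ONO/py trans).
Each arrangement has an internal mirror plane or centre of symmetry, so none is chiral.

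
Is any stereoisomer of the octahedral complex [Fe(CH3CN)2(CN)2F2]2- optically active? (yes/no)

yes

An octahedron has six vertices in three trans pairs; every non-trans pair is cis.
There are 5 geometric isomers: CH3CN trans, CN trans, F trans; CH3CN trans, CN cis, F cis; CH3CN cis, CN cis, F trans; CH3CN cis, CN cis, F cis (chiral); CH3CN cis, CN trans, F cis.
One of these lacks any improper symmetry element and so occurs as an enantiomeric pair, giving 5 + 1 = 6 stereoisomers in total.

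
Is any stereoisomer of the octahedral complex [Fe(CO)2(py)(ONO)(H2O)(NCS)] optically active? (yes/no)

yes

An octahedron has six vertices in three trans pairs; every non-trans pair is cis.
Placing the ligands in turn and identifying arrangements related by rotation or reflection leaves 9 distinct geometric isomers.
Of these, 6 lack any improper symmetry element and so occur as enantiomeric pairs, giving 9 + 6 = 15 stereoisomers in total.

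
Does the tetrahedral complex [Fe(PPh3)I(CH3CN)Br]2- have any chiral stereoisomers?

All four vertices of a tetrahedron are equivalent and mutually adjacent, so cis/trans isomerism cannot arise.
Only one geometric arrangement is possible; it has no improper symmetry element, so it exists as a pair of enantiomers (2 stereoisomers).

yes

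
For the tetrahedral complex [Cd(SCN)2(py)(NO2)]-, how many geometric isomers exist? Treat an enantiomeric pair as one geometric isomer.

In a tetrahedral complex all four positions are equivalent and every pair of ligands is adjacent — there is no cis/trans distinction.
Only one geometric arrangement is possible.

1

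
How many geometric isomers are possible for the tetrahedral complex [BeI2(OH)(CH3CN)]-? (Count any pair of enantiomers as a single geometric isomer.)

1

Only one geometric arrangement is possible.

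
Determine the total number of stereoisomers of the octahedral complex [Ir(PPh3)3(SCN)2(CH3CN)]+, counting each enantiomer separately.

The distinct arrangements are (3 in all): PPh3 mer, SCN trans; PPh3 fac, SCN cis; PPh3 mer, SCN cis.
Each arrangement has an internal mirror plane or centre of symmetry, so none is chiral.

3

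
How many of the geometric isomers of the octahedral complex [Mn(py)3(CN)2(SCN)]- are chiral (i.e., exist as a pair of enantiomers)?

Working through the distinct placements yields 3 geometric isomers: py mer, CN trans; py mer, CN cis; py fac, CN cis.
Each arrangement has an internal mirror plane or centre of symmetry, so none is chiral.

0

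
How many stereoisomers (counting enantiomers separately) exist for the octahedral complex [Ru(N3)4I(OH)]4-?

2

An octahedron has six vertices in three trans pairs; every non-trans pair is cis.
There are 2 geometric isomers: I and OH mutually cis; I and OH mutually trans.
Each arrangement has an internal mirror plane or centre of symmetry, so none is chiral.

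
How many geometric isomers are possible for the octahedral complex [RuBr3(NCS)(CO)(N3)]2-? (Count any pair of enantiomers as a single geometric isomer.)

The six octahedral sites form three mutually perpendicular trans pairs.
There are 4 geometric isomers: Br mer (3 arrangements); Br fac (chiral).

4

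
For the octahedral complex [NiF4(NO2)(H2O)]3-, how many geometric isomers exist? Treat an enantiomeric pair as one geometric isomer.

An octahedron has six vertices in three trans pairs; every non-trans pair is cis.
There are 2 geometric isomers: NO2 and H2O mutually trans; NO2 and H2O mutually cis.

2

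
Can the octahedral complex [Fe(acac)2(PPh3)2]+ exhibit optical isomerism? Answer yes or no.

yes

An octahedron has six vertices in three trans pairs; every non-trans pair is cis.
Each acac is bidentate and must span two cis positions.
The distinct arrangements are (2 in all): PPh3 trans; PPh3 cis (chiral).
One of these lacks any improper symmetry element and so occurs as an enantiomeric pair, giving 2 + 1 = 3 stereoisomers in total.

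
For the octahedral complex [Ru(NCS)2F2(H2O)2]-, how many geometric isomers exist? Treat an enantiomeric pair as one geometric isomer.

In an octahedral complex each vertex has one trans partner and four cis neighbours.
There are 5 geometric isomers: NCS trans, F trans, H2O trans; NCS cis, F trans, H2O cis; NCS trans, F cis, H2O cis; NCS cis, F cis, H2O cis (chiral); NCS cis, F cis, H2O trans.

5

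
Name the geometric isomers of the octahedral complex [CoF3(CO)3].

In an octahedral complex each vertex has one trans partner and four cis neighbours.
Systematic placement gives 2 geometric isomers: F mer; F fac.

fac and mer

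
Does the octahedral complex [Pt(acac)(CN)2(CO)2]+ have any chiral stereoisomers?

yes

The six octahedral sites form three mutually perpendicular trans pairs.
Each acac is bidentate and must span two cis positions.
Working through the distinct placements yields 3 geometric isomers: CN trans, CO cis; CN cis, CO cis (chiral); CN cis, CO trans.
One of these lacks any improper symmetry element and so occurs as an enantiomeric pair, giving 3 + 1 = 4 stereoisomers in total.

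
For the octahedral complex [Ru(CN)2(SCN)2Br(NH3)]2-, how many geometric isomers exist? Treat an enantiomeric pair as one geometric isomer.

6

There are 6 geometric isomers: CN cis, SCN trans; CN cis, SCN cis (3 arrangements, 2 chiral); CN trans, SCN trans; CN trans, SCN cis.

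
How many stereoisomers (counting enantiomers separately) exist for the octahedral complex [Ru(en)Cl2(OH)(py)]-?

6

The six octahedral sites form three mutually perpendicular trans pairs.
Each en is bidentate and must span two cis positions.
The distinct arrangements are (4 in all): Cl trans; Cl cis (3 arrangements, 2 chiral).
Of these, 2 lack any improper symmetry element and so occur as enantiomeric pairs, giving 4 + 2 = 6 stereoisomers in total.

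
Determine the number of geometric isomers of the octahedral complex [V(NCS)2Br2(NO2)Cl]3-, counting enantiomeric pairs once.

6

An octahedron has six vertices in three trans pairs; every non-trans pair is cis.
Systematic placement gives 6 geometric isomers: NCS cis, Br trans; NCS trans, Br trans; NCS cis, Br cis (3 arrangements, 2 chiral); NCS trans, Br cis.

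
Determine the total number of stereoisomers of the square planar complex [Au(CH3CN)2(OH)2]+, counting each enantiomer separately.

2

A square has two trans pairs of vertices; adjacent vertices are cis.
The distinct arrangements are (2 in all): CH3CN cis; CH3CN trans.
Each arrangement has an internal mirror plane or centre of symmetry, so none is chiral.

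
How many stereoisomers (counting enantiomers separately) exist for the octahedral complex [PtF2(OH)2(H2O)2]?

In an octahedral complex each vertex has one trans partner and four cis neighbours.
Working through the distinct placements yields 5 geometric isomers: F trans, OH trans, H2O trans; F trans, OH cis, H2O cis; F cis, OH trans, H2O cis; F cis, OH cis, H2O cis (chiral); F cis, OH cis, H2O trans.
One of these lacks any improper symmetry element and so occurs as an enantiomeric pair, giving 5 + 1 = 6 stereoisomers in total.

6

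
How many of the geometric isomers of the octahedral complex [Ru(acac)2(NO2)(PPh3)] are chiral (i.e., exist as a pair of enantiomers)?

An octahedron has six vertices in three trans pairs; every non-trans pair is cis.
Each acac is bidentate and must span two cis positions.
Working through the distinct placements yields 2 geometric isomers: NO2 and PPh3 mutually trans; NO2 and PPh3 mutually cis (chiral).
One of these lacks any improper symmetry element and so occurs as an enantiomeric pair, giving 2 + 1 = 3 stereoisomers in total.

1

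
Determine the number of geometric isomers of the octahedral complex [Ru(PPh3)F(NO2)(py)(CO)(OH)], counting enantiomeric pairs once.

An octahedron has six vertices in three trans pairs; every non-trans pair is cis.
Placing the ligands in turn and identifying arrangements related by rotation or reflection leaves 15 distinct geometric isomers.

15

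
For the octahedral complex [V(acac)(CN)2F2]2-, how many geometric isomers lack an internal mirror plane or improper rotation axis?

The six octahedral sites form three mutually perpendicular trans pairs.
Each acac is bidentate and must span two cis positions.
Working through the distinct placements yields 3 geometric isomers: CN trans, F cis; CN cis, F cis (chiral); CN cis, F trans.
One of these lacks any improper symmetry element and so occurs as an enantiomeric pair, giving 3 + 1 = 4 stereoisomers in total.

1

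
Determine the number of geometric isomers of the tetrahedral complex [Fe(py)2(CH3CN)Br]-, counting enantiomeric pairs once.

1

Only one geometric arrangement is possible.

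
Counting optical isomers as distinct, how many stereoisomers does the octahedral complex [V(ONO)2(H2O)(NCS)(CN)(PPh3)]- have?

An octahedron has six vertices in three trans pairs; every non-trans pair is cis.
Exhaustive case analysis gives 9 geometric isomers.
Of these, 6 lack any improper symmetry element and so occur as enantiomeric pairs, giving 9 + 6 = 15 stereoisomers in total.

15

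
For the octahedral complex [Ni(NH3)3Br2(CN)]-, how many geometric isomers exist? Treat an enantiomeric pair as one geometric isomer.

The six octahedral sites form three mutually perpendicular trans pairs.
There are 3 geometric isomers: NH3 mer, Br trans; NH3 mer, Br cis; NH3 fac, Br cis.

3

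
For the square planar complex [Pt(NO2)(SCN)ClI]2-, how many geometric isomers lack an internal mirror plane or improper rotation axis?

0

There are 3 geometric isomers: (Cl/NO2 trans, I/SCN trans); (Cl/SCN trans, I/NO2 trans); (Cl/I trans, NO2/SCN trans).
Each arrangement has an internal mirror plane or centre of symmetry, so none is chiral.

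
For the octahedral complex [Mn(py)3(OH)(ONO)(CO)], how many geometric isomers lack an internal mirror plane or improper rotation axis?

An octahedron has six vertices in three trans pairs; every non-trans pair is cis.
There are 4 geometric isomers: py mer (3 arrangements); py fac (chiral).
One of these lacks any improper symmetry element and so occurs as an enantiomeric pair, giving 4 + 1 = 5 stereoisomers in total.

1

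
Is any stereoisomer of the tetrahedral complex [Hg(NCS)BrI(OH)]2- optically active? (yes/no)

yes

Only one geometric arrangement is possible; it has no improper symmetry element, so it exists as a pair of enantiomers (2 stereoisomers).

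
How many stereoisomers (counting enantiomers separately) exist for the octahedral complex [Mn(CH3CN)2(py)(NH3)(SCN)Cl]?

In an octahedral complex each vertex has one trans partner and four cis neighbours.
Systematic enumeration (placing each ligand type in turn and discarding arrangements equivalent by rotation or reflection) gives 9 geometric isomers.
Of these, 6 lack any improper symmetry element and so occur as enantiomeric pairs, giving 9 + 6 = 15 stereoisomers in total.

15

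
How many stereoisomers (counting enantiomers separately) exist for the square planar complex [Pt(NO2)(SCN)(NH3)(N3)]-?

In a square planar complex each vertex has one trans partner and two cis neighbours.
Systematic placement gives 3 geometric isomers: (N3/NO2 trans, NH3/SCN trans); (N3/SCN trans, NH3/NO2 trans); (N3/NH3 trans, NO2/SCN trans).
Each arrangement has an internal mirror plane or centre of symmetry, so none is chiral.

3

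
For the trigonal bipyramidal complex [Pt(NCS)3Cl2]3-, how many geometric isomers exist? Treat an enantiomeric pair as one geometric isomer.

3

A trigonal bipyramid has two axial and three equatorial sites, which are chemically inequivalent.
Working through the distinct placements yields 3 geometric isomers: Cl both axial; Cl one axial, one equatorial; Cl both equatorial.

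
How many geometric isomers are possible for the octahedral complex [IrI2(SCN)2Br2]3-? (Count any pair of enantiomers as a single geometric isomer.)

An octahedron has six vertices in three trans pairs; every non-trans pair is cis.
There are 5 geometric isomers: I trans, SCN trans, Br trans; I cis, SCN cis, Br trans; I cis, SCN trans, Br cis; I cis, SCN cis, Br cis (chiral); I trans, SCN cis, Br cis.

5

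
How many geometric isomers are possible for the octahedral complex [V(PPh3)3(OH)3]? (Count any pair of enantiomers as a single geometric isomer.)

Systematic placement gives 2 geometric isomers: PPh3 mer; PPh3 fac.

2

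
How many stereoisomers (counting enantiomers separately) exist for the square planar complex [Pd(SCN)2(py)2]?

There are 2 geometric isomers: SCN cis; SCN trans.
Each arrangement has an internal mirror plane or centre of symmetry, so none is chiral.

2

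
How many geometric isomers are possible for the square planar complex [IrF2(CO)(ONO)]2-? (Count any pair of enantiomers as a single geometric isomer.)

A square has two trans pairs of vertices; adjacent vertices are cis.
Systematic placement gives 2 geometric isomers: F cis; F trans.

2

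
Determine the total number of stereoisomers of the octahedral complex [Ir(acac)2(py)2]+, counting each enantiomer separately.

The six octahedral sites form three mutually perpendicular trans pairs.
Each acac is bidentate and must span two cis positions.
Working through the distinct placements yields 2 geometric isomers: py trans; py cis (chiral).
One of these lacks any improper symmetry element and so occurs as an enantiomeric pair, giving 2 + 1 = 3 stereoisomers in total.

3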